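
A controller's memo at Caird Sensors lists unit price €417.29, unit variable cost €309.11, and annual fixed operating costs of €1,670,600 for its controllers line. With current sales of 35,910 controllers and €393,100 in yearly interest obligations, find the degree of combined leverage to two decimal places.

2.13

At 35,910 units, contribution = 35,910 × €108.18 = €3,884,743.80.
Operating income = contribution − fixed costs = €3,884,743.80 − €1,670,600 = €2,214,143.80. Interest = €393,100.00.
DOL = €3,884,743.80 ÷ €2,214,143.80 = 1.7545; DFL = €2,214,143.80 ÷ €1,821,043.80 = 1.2159.
DCL = DOL × DFL = 1.7545 × 1.2159 = 2.1333.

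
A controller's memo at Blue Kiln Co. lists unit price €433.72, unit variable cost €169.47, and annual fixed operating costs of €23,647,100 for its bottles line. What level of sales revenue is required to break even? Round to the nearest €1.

€38,812,565

CM per unit = €433.72 − €169.47 = €264.25; CM ratio = €264.25 / €433.72 = 0.6093.
Break-even revenue = fixed costs × price ÷ CM = €23,647,100 × €433.72 ÷ €264.25 = €38,812,565.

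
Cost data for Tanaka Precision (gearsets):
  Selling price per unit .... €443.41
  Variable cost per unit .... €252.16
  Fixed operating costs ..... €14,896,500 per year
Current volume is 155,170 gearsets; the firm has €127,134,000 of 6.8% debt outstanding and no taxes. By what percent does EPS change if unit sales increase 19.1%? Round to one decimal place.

At 155,170 units, contribution = 155,170 × €191.25 = €29,676,262.50.
Subtracting fixed costs: EBIT = €29,676,262.50 − €14,896,500 = €14,779,762.50.
Interest = €8,645,112.00, so EBIT − I = €6,134,650.50.
Degree of combined leverage = contribution ÷ (EBIT − I) = €29,676,262.50 ÷ €6,134,650.50 = 4.8375.
%ΔEPS = DCL × %ΔSales = 4.8375 × +19.1% = +92.4%.

+92.4%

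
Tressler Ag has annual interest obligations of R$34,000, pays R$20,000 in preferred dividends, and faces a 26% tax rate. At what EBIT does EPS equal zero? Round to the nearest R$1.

R$61,027

Preferred dividends are paid after tax, so their pre-tax equivalent is R$20,000 ÷ (1 − 0.26) = R$27,027.03.
Financial break-even EBIT = interest + D_p ÷ (1 − t) = R$34,000 + R$27,027.03 = R$61,027.03.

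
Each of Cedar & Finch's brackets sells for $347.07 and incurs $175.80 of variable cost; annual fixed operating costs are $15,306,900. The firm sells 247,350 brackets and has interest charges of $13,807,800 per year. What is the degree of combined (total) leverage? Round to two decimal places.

3.20

Contribution at this volume is 247,350 × $171.27 = $42,363,634.50.
EBIT = $42,363,634.50 − $15,306,900 = $27,056,734.50. Interest = $13,807,800.00, so EBIT − I = $13,248,934.50.
Degree of total leverage = total CM / (EBIT − interest) = $42,363,634.50 / $13,248,934.50 = 3.1975.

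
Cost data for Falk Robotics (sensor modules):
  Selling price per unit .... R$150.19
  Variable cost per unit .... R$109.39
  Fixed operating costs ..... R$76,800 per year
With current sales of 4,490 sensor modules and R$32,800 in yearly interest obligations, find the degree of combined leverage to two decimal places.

2.49

Contribution at this volume is 4,490 × R$40.80 = R$183,192.00.
Operating income = contribution − fixed costs = R$183,192.00 − R$76,800 = R$106,392.00. Interest = R$32,800.00.
DOL = R$183,192.00 ÷ R$106,392.00 = 1.7219; DFL = R$106,392.00 ÷ R$73,592.00 = 1.4457.
Combined leverage = 1.7219 × 1.4457 = 2.4894.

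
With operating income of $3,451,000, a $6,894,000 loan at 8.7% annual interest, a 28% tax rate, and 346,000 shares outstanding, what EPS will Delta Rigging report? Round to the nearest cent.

Pre-tax income = $3,451,000 − $599,778.00 = $2,851,222.00.
Net income = $2,851,222.00 × (1 − 0.28) = $2,052,879.84.
Per share: $2,052,879.84 / 346,000 shares = $5.93.

$5.93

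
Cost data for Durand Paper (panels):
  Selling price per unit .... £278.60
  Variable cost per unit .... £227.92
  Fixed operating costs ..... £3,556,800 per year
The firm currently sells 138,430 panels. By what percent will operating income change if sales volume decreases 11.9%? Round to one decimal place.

At 138,430 units, contribution = 138,430 × £50.68 = £7,015,632.40.
EBIT = £7,015,632.40 − £3,556,800 = £3,458,832.40.
So DOL = total CM / EBIT = £7,015,632.40 / £3,458,832.40 = 2.0283.
So EBIT moves 2.0283 × (-11.9%) = -24.1%.

-24.1%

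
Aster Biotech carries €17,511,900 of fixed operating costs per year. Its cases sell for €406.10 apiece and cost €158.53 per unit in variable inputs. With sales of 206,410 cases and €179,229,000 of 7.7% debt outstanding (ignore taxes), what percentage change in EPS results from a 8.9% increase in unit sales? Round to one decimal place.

+23.0%

Contribution at this volume is 206,410 × €247.57 = €51,100,923.70.
EBIT = €51,100,923.70 − €17,511,900 = €33,589,023.70.
Interest = €13,800,633.00, so EBIT − I = €19,788,390.70.
Degree of combined leverage = contribution ÷ (EBIT − I) = €51,100,923.70 ÷ €19,788,390.70 = 2.5824.
EPS therefore changes by 2.5824 × (+8.9%) = +23.0%.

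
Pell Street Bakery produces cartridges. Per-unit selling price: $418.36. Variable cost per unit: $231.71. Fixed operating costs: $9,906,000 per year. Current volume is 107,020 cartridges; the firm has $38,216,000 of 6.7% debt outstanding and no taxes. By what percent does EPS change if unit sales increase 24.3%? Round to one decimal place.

+64.6%

At 107,020 units, contribution = 107,020 × $186.65 = $19,975,283.00.
Operating income = contribution − fixed costs = $19,975,283.00 − $9,906,000 = $10,069,283.00.
After interest of $2,560,472.00, pre-tax earnings = $7,508,811.00.
DCL = total CM / (EBIT − I) = $19,975,283.00 / $7,508,811.00 = 2.6602.
EPS therefore changes by 2.6602 × (+24.3%) = +64.6%.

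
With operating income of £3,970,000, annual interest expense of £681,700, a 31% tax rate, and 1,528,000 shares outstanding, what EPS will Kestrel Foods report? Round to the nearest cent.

Interest = £681,700.00, so EBT = £3,970,000 − £681,700.00 = £3,288,300.00.
Net income = £3,288,300.00 × (1 − 0.31) = £2,268,927.00.
Per share: £2,268,927.00 / 1,528,000 shares = £1.48.

£1.48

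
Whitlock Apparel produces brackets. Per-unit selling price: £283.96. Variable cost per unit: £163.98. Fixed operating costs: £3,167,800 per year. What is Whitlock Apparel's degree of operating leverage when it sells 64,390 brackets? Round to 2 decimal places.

1.70

Total contribution margin = 64,390 × £119.98 = £7,725,512.20.
Subtracting fixed costs: EBIT = £7,725,512.20 − £3,167,800 = £4,557,712.20.
Degree of operating leverage = £7,725,512.20 / £4,557,712.20 = 1.6950.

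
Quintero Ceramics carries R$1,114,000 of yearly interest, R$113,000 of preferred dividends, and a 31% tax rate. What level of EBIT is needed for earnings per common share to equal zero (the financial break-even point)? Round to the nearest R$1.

Preferred dividends are paid after tax, so their pre-tax equivalent is R$113,000 ÷ (1 − 0.31) = R$163,768.12.
EPS = 0 when EBIT covers interest plus the pre-tax preferred burden: R$1,114,000 + R$163,768.12 = R$1,277,768.12.

R$1,277,768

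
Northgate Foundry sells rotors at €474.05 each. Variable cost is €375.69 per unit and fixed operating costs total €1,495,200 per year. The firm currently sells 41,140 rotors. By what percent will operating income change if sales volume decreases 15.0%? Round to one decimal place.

-23.8%

At 41,140 units, contribution = 41,140 × €98.36 = €4,046,530.40.
Operating income = contribution − fixed costs = €4,046,530.40 − €1,495,200 = €2,551,330.40.
So DOL = total CM / EBIT = €4,046,530.40 / €2,551,330.40 = 1.5860.
Operating income changes by 1.5860 × -15.0% = -23.8%.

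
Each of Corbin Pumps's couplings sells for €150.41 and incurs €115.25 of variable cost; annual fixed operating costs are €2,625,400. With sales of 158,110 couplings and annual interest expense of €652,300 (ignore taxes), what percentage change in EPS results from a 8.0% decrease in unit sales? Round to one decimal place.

Total contribution margin = 158,110 × €35.16 = €5,559,147.60.
Subtracting fixed costs: EBIT = €5,559,147.60 − €2,625,400 = €2,933,747.60.
After interest of €652,300.00, pre-tax earnings = €2,281,447.60.
DCL = total CM / (EBIT − I) = €5,559,147.60 / €2,281,447.60 = 2.4367.
%ΔEPS = DCL × %ΔSales = 2.4367 × -8.0% = -19.5%.

-19.5%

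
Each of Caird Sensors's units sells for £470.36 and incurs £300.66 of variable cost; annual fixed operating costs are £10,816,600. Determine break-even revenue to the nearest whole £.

CM per unit = £470.36 − £300.66 = £169.70; CM ratio = £169.70 / £470.36 = 0.3608.
Break-even revenue = fixed costs × price ÷ CM = £10,816,600 × £470.36 ÷ £169.70 = £29,980,530.

£29,980,530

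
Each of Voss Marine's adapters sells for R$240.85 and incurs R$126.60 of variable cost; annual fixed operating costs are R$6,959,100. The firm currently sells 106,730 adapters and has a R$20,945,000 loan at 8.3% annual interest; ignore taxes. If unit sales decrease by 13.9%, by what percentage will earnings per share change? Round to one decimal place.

At 106,730 units, contribution = 106,730 × R$114.25 = R$12,193,902.50.
Subtracting fixed costs: EBIT = R$12,193,902.50 − R$6,959,100 = R$5,234,802.50.
After interest of R$1,738,435.00, pre-tax earnings = R$3,496,367.50.
Degree of combined leverage = contribution ÷ (EBIT − I) = R$12,193,902.50 ÷ R$3,496,367.50 = 3.4876.
EPS therefore changes by 3.4876 × (-13.9%) = -48.5%.

-48.5%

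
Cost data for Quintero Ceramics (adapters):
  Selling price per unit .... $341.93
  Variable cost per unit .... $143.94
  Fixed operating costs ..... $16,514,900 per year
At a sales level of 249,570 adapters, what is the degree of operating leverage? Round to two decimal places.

Total contribution margin = 249,570 × $197.99 = $49,412,364.30.
EBIT = $49,412,364.30 − $16,514,900 = $32,897,464.30.
So DOL = total CM / EBIT = $49,412,364.30 / $32,897,464.30 = 1.5020.

1.50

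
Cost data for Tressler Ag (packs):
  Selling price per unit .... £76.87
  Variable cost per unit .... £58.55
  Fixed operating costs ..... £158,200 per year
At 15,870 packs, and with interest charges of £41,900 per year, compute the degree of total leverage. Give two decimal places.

Contribution at this volume is 15,870 × £18.32 = £290,738.40.
EBIT = £290,738.40 − £158,200 = £132,538.40. Interest = £41,900.00, so EBIT − I = £90,638.40.
Degree of total leverage = total CM / (EBIT − interest) = £290,738.40 / £90,638.40 = 3.2077.

3.21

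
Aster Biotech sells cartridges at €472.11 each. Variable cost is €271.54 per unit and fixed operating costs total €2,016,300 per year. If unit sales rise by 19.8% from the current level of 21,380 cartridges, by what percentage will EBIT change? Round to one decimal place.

+37.4%

Contribution at this volume is 21,380 × €200.57 = €4,288,186.60.
Operating income = contribution − fixed costs = €4,288,186.60 − €2,016,300 = €2,271,886.60.
DOL = contribution ÷ EBIT = €4,288,186.60 ÷ €2,271,886.60 = 1.8875.
So EBIT moves 1.8875 × (+19.8%) = +37.4%.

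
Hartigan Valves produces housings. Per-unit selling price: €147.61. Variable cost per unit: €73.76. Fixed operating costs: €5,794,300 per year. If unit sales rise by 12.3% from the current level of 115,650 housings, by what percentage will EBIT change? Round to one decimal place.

Contribution at this volume is 115,650 × €73.85 = €8,540,752.50.
Operating income = contribution − fixed costs = €8,540,752.50 − €5,794,300 = €2,746,452.50.
So DOL = total CM / EBIT = €8,540,752.50 / €2,746,452.50 = 3.1097.
Operating income changes by 3.1097 × +12.3% = +38.2%.

+38.2%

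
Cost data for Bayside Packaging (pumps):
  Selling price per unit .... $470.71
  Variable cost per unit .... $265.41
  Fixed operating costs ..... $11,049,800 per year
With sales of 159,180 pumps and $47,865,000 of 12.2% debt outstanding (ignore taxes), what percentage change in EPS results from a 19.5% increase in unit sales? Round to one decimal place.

Contribution at this volume is 159,180 × $205.30 = $32,679,654.00.
Operating income = contribution − fixed costs = $32,679,654.00 − $11,049,800 = $21,629,854.00.
After interest of $5,839,530.00, pre-tax earnings = $15,790,324.00.
DCL = total CM / (EBIT − I) = $32,679,654.00 / $15,790,324.00 = 2.0696.
EPS therefore changes by 2.0696 × (+19.5%) = +40.4%.

+40.4%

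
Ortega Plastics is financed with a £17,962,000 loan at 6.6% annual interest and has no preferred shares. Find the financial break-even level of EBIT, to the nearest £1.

£1,185,492

Annual interest = 6.6% × £17,962,000 = £1,185,492.00.
Without preferred stock the financial break-even is simply EBIT = interest = £1,185,492.00.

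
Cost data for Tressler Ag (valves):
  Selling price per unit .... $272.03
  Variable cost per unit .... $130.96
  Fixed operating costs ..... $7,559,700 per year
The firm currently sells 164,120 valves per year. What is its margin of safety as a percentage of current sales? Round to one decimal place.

Contribution margin per unit = $272.03 − $130.96 = $141.07. Break-even units = $7,559,700 ÷ $141.07 = 53,588.29; break-even revenue = 53,588.29 × $272.03 = $14,577,622.39.
Current sales = 164,120 × $272.03 = $44,645,563.60.
Margin of safety = ($44,645,563.60 − $14,577,622.39) ÷ $44,645,563.60 = 67.3%.

67.3%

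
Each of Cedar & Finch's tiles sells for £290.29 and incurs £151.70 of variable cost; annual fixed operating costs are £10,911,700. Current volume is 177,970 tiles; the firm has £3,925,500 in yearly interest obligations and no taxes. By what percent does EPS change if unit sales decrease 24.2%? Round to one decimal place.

-60.7%

At 177,970 units, contribution = 177,970 × £138.59 = £24,664,862.30.
EBIT = £24,664,862.30 − £10,911,700 = £13,753,162.30.
After interest of £3,925,500.00, pre-tax earnings = £9,827,662.30.
DCL = total CM / (EBIT − I) = £24,664,862.30 / £9,827,662.30 = 2.5097.
EPS therefore changes by 2.5097 × (-24.2%) = -60.7%.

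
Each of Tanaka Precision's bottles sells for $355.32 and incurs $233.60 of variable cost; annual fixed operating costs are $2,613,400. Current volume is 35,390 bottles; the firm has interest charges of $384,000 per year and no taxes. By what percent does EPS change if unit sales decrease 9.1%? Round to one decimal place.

Contribution at this volume is 35,390 × $121.72 = $4,307,670.80.
Subtracting fixed costs: EBIT = $4,307,670.80 − $2,613,400 = $1,694,270.80.
Interest = $384,000.00, so EBIT − I = $1,310,270.80.
Degree of combined leverage = contribution ÷ (EBIT − I) = $4,307,670.80 ÷ $1,310,270.80 = 3.2876.
EPS therefore changes by 3.2876 × (-9.1%) = -29.9%.

-29.9%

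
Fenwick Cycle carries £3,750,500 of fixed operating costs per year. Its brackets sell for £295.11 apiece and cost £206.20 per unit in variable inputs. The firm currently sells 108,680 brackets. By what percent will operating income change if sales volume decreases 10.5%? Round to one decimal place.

At 108,680 units, contribution = 108,680 × £88.91 = £9,662,738.80.
Operating income = contribution − fixed costs = £9,662,738.80 − £3,750,500 = £5,912,238.80.
So DOL = total CM / EBIT = £9,662,738.80 / £5,912,238.80 = 1.6344.
Operating income changes by 1.6344 × -10.5% = -17.2%.

-17.2%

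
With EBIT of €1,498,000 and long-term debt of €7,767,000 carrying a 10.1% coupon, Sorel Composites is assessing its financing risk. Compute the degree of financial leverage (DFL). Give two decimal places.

2.10

Interest = €784,467.00.
Degree of financial leverage = EBIT / (EBIT − interest) = €1,498,000 / €713,533.00 = 2.0994.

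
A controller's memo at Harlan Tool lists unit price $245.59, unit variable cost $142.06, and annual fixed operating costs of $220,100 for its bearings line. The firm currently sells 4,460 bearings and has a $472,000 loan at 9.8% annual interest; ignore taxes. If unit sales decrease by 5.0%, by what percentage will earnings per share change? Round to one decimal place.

-11.8%

Total contribution margin = 4,460 × $103.53 = $461,743.80.
Operating income = contribution − fixed costs = $461,743.80 − $220,100 = $241,643.80.
Interest = $46,256.00, so EBIT − I = $195,387.80.
Degree of combined leverage = contribution ÷ (EBIT − I) = $461,743.80 ÷ $195,387.80 = 2.3632.
%ΔEPS = DCL × %ΔSales = 2.3632 × -5.0% = -11.8%.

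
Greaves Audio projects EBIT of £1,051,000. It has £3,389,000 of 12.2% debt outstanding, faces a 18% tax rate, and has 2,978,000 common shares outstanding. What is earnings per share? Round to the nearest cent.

£0.18

Interest = £413,458.00, so EBT = £1,051,000 − £413,458.00 = £637,542.00.
After tax at 18%: net income = £637,542.00 × 0.82 = £522,784.44.
Per share: £522,784.44 / 2,978,000 shares = £0.18.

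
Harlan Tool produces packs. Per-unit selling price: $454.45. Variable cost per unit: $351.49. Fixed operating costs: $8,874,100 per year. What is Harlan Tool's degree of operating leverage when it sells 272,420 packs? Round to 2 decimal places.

1.46

Contribution at this volume is 272,420 × $102.96 = $28,048,363.20.
Operating income = contribution − fixed costs = $28,048,363.20 − $8,874,100 = $19,174,263.20.
Degree of operating leverage = $28,048,363.20 / $19,174,263.20 = 1.4628.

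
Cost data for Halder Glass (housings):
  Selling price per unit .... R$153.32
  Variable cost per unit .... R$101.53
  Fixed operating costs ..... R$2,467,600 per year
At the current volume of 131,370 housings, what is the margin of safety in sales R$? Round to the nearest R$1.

Contribution margin per unit = R$153.32 − R$101.53 = R$51.79. Break-even units = R$2,467,600 ÷ R$51.79 = 47,646.26; break-even revenue = 47,646.26 × R$153.32 = R$7,305,125.16.
Actual sales revenue = 131,370 × R$153.32 = R$20,141,648.40.
Margin of safety = R$20,141,648.40 − R$7,305,125.16 = R$12,836,523.

R$12,836,523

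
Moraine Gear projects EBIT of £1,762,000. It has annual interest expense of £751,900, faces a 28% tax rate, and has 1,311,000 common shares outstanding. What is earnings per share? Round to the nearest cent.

Pre-tax income = £1,762,000 − £751,900.00 = £1,010,100.00.
After tax at 28%: net income = £1,010,100.00 × 0.72 = £727,272.00.
EPS = £727,272.00 ÷ 1,311,000 = £0.55.

£0.55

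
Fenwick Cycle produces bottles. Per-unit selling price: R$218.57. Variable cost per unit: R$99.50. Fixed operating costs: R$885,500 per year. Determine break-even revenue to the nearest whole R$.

Contribution margin per unit = R$218.57 − R$99.50 = R$119.07, a CM ratio of R$119.07 ÷ R$218.57 = 0.5448.
Break-even revenue = fixed costs × price ÷ CM = R$885,500 × R$218.57 ÷ R$119.07 = R$1,625,462.

R$1,625,462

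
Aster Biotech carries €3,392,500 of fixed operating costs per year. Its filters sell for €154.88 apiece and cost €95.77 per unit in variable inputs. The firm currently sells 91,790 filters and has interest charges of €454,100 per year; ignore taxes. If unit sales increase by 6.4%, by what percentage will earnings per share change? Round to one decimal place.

+22.0%

At 91,790 units, contribution = 91,790 × €59.11 = €5,425,706.90.
Operating income = contribution − fixed costs = €5,425,706.90 − €3,392,500 = €2,033,206.90.
After interest of €454,100.00, pre-tax earnings = €1,579,106.90.
Degree of combined leverage = contribution ÷ (EBIT − I) = €5,425,706.90 ÷ €1,579,106.90 = 3.4359.
%ΔEPS = DCL × %ΔSales = 3.4359 × +6.4% = +22.0%.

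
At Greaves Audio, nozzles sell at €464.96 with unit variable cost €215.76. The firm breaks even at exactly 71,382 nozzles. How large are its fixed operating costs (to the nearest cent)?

€17,788,394.40

Each unit contributes €464.96 − €215.76 = €249.20.
Fixed costs = break-even units × CM = 71,382 × €249.20 = €17,788,394.40.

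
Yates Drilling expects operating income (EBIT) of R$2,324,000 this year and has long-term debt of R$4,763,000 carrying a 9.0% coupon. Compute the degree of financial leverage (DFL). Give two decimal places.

Annual interest charges come to R$428,670.00.
DFL = EBIT ÷ (EBIT − I) = R$2,324,000 ÷ (R$2,324,000 − R$428,670.00) = R$2,324,000 ÷ R$1,895,330.00 = 1.2262.

1.23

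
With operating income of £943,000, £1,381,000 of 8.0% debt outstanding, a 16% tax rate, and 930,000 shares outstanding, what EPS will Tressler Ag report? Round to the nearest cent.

£0.75

Pre-tax income = £943,000 − £110,480.00 = £832,520.00.
After tax at 16%: net income = £832,520.00 × 0.84 = £699,316.80.
EPS = £699,316.80 ÷ 930,000 = £0.75.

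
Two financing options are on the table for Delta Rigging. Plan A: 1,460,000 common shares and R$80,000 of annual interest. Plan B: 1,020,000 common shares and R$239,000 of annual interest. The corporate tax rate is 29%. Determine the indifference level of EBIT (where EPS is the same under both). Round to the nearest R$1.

Set EPS_A = EPS_B: (EBIT − R$80,000)(1 − 0.29) ÷ 1,460,000 = (EBIT − R$239,000)(1 − 0.29) ÷ 1,020,000.
The (1 − t) factor cancels: (EBIT − 80,000) × 1,020,000 = (EBIT − 239,000) × 1,460,000.
EBIT × (1,460,000 − 1,020,000) = 239,000 × 1,460,000 − 80,000 × 1,020,000 = 267,340,000,000, so EBIT = 267,340,000,000 ÷ 440,000 = 607,590.91.

R$607,591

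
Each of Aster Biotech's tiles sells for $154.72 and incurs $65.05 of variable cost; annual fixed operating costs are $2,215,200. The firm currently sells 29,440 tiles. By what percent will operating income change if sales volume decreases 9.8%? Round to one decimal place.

Contribution at this volume is 29,440 × $89.67 = $2,639,884.80.
Operating income = contribution − fixed costs = $2,639,884.80 − $2,215,200 = $424,684.80.
DOL = contribution ÷ EBIT = $2,639,884.80 ÷ $424,684.80 = 6.2161.
Operating income changes by 6.2161 × -9.8% = -60.9%.

-60.9%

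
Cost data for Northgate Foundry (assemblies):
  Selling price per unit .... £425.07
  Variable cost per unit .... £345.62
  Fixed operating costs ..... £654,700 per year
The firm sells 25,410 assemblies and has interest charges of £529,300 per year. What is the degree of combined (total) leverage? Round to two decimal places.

At 25,410 units, contribution = 25,410 × £79.45 = £2,018,824.50.
EBIT = £2,018,824.50 − £654,700 = £1,364,124.50. Interest = £529,300.00.
DOL = £2,018,824.50 ÷ £1,364,124.50 = 1.4799; DFL = £1,364,124.50 ÷ £834,824.50 = 1.6340.
Combined leverage = 1.4799 × 1.6340 = 2.4182.

2.42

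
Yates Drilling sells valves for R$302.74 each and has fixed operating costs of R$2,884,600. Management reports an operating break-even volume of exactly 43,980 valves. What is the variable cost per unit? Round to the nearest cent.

R$237.15

At break-even, FC = Q × (P − VC), so P − VC = R$2,884,600 ÷ 43,980 = R$65.5889.
Variable cost per unit = R$302.74 − R$65.5889 = R$237.15.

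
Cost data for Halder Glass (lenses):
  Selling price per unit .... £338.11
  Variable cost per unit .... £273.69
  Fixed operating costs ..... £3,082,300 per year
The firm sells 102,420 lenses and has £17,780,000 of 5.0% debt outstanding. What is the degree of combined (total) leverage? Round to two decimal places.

2.51

Total contribution margin = 102,420 × £64.42 = £6,597,896.40.
Subtracting fixed costs: EBIT = £6,597,896.40 − £3,082,300 = £3,515,596.40. Interest = £889,000.00.
DOL = £6,597,896.40 ÷ £3,515,596.40 = 1.8768; DFL = £3,515,596.40 ÷ £2,626,596.40 = 1.3385.
Combined leverage = 1.8768 × 1.3385 = 2.5121.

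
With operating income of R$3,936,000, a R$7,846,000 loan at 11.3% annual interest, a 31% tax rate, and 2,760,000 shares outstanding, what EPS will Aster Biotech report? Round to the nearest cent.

Pre-tax income = R$3,936,000 − R$886,598.00 = R$3,049,402.00.
Net income = R$3,049,402.00 × (1 − 0.31) = R$2,104,087.38.
EPS = R$2,104,087.38 ÷ 2,760,000 = R$0.76.

R$0.76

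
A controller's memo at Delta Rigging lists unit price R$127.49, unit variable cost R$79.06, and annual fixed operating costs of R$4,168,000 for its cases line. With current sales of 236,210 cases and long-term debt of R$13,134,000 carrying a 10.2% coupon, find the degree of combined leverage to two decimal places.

1.93

Contribution at this volume is 236,210 × R$48.43 = R$11,439,650.30.
Operating income = contribution − fixed costs = R$11,439,650.30 − R$4,168,000 = R$7,271,650.30. Interest = R$1,339,668.00, so EBIT − I = R$5,931,982.30.
DCL = contribution ÷ (EBIT − I) = R$11,439,650.30 ÷ R$5,931,982.30 = 1.9285.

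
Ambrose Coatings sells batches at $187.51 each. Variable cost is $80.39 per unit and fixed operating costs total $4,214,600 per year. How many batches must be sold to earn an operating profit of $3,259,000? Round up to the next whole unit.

Contribution margin per unit = $187.51 − $80.39 = $107.12.
Required volume = (fixed costs + target profit) ÷ CM = ($4,214,600 + $3,259,000) ÷ $107.12 = 69,768.48, so 69,769 batches.

69,769 batches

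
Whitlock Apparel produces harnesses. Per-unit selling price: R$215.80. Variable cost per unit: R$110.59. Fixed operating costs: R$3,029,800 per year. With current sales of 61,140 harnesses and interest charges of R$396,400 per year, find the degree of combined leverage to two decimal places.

2.14

Contribution at this volume is 61,140 × R$105.21 = R$6,432,539.40.
EBIT = R$6,432,539.40 − R$3,029,800 = R$3,402,739.40. Interest = R$396,400.00, so EBIT − I = R$3,006,339.40.
Degree of total leverage = total CM / (EBIT − interest) = R$6,432,539.40 / R$3,006,339.40 = 2.1397.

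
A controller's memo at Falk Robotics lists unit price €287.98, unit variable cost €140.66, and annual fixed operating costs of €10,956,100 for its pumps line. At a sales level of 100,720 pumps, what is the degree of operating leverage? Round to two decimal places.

3.82

At 100,720 units, contribution = 100,720 × €147.32 = €14,838,070.40.
Subtracting fixed costs: EBIT = €14,838,070.40 − €10,956,100 = €3,881,970.40.
DOL = contribution ÷ EBIT = €14,838,070.40 ÷ €3,881,970.40 = 3.8223.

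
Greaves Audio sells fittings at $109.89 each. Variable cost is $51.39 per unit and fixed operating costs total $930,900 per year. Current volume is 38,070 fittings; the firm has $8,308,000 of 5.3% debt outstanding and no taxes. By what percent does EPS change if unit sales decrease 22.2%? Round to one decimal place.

At 38,070 units, contribution = 38,070 × $58.50 = $2,227,095.00.
EBIT = $2,227,095.00 − $930,900 = $1,296,195.00.
Interest = $440,324.00, so EBIT − I = $855,871.00.
Degree of combined leverage = contribution ÷ (EBIT − I) = $2,227,095.00 ÷ $855,871.00 = 2.6021.
%ΔEPS = DCL × %ΔSales = 2.6021 × -22.2% = -57.8%.

-57.8%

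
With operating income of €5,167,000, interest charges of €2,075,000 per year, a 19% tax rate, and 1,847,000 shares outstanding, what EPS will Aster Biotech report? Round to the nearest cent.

Pre-tax income = €5,167,000 − €2,075,000.00 = €3,092,000.00.
Net income = €3,092,000.00 × (1 − 0.19) = €2,504,520.00.
EPS = €2,504,520.00 ÷ 1,847,000 = €1.36.

€1.36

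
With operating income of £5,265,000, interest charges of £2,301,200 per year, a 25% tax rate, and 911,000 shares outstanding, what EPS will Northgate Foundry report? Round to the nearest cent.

£2.44

Interest = £2,301,200.00, so EBT = £5,265,000 − £2,301,200.00 = £2,963,800.00.
Net income = £2,963,800.00 × (1 − 0.25) = £2,222,850.00.
Per share: £2,222,850.00 / 911,000 shares = £2.44.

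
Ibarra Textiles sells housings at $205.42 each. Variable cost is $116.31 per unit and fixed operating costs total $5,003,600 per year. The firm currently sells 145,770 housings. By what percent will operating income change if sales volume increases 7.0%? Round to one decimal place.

At 145,770 units, contribution = 145,770 × $89.11 = $12,989,564.70.
Subtracting fixed costs: EBIT = $12,989,564.70 − $5,003,600 = $7,985,964.70.
So DOL = total CM / EBIT = $12,989,564.70 / $7,985,964.70 = 1.6265.
So EBIT moves 1.6265 × (+7.0%) = +11.4%.

+11.4%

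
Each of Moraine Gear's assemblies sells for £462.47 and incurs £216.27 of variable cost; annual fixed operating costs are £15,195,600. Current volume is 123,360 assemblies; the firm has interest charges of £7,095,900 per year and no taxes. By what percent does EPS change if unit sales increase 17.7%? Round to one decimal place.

At 123,360 units, contribution = 123,360 × £246.20 = £30,371,232.00.
Subtracting fixed costs: EBIT = £30,371,232.00 − £15,195,600 = £15,175,632.00.
After interest of £7,095,900.00, pre-tax earnings = £8,079,732.00.
DCL = total CM / (EBIT − I) = £30,371,232.00 / £8,079,732.00 = 3.7589.
%ΔEPS = DCL × %ΔSales = 3.7589 × +17.7% = +66.5%.

+66.5%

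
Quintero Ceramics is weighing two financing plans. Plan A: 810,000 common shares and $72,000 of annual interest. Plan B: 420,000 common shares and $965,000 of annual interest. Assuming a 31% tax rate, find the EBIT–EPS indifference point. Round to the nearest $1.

Set EPS_A = EPS_B: (EBIT − $72,000)(1 − 0.31) ÷ 810,000 = (EBIT − $965,000)(1 − 0.31) ÷ 420,000.
Cancelling (1 − t) and cross-multiplying: 420,000·(EBIT − 72,000) = 810,000·(EBIT − 965,000).
Solving, EBIT = (965,000·810,000 − 72,000·420,000) / (810,000 − 420,000) = 751,410,000,000 / 390,000 = 1,926,692.31.

$1,926,692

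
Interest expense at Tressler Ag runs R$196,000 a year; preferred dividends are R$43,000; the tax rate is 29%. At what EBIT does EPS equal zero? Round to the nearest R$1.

R$256,563

Preferred dividends are paid after tax, so their pre-tax equivalent is R$43,000 ÷ (1 − 0.29) = R$60,563.38.
Financial break-even EBIT = interest + D_p ÷ (1 − t) = R$196,000 + R$60,563.38 = R$256,563.38.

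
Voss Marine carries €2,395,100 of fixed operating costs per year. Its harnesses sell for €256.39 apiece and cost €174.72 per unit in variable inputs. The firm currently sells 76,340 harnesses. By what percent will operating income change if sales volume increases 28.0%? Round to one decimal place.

Total contribution margin = 76,340 × €81.67 = €6,234,687.80.
Operating income = contribution − fixed costs = €6,234,687.80 − €2,395,100 = €3,839,587.80.
Degree of operating leverage = €6,234,687.80 / €3,839,587.80 = 1.6238.
%ΔEBIT = DOL × %ΔSales = 1.6238 × +28.0% = +45.5%.

+45.5%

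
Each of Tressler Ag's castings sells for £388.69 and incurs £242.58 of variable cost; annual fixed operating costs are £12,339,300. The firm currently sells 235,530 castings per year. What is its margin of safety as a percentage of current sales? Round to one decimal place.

Unit CM = price − variable cost = £388.69 − £242.58 = £146.11. Break-even units = £12,339,300 ÷ £146.11 = 84,452.13; break-even revenue = 84,452.13 × £388.69 = £32,825,696.51.
Current sales = 235,530 × £388.69 = £91,548,155.70.
Margin of safety = (£91,548,155.70 − £32,825,696.51) ÷ £91,548,155.70 = 64.1%.

64.1%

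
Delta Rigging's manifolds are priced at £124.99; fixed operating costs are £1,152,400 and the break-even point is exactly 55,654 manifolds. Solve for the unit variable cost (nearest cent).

Contribution per unit must be FC / Q = £1,152,400 / 55,654 = £20.7065.
Variable cost per unit = £124.99 − £20.7065 = £104.28.

£104.28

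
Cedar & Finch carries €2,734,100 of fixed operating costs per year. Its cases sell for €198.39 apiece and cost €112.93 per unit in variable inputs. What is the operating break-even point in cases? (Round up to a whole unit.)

Contribution margin per unit = €198.39 − €112.93 = €85.46.
Break-even Q = €2,734,100 / €85.46 = 31,992.75 → 31,993 cases.

31,993 cases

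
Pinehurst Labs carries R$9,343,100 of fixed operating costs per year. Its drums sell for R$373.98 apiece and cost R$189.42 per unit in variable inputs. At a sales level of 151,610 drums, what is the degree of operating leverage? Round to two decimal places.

Total contribution margin = 151,610 × R$184.56 = R$27,981,141.60.
Operating income = contribution − fixed costs = R$27,981,141.60 − R$9,343,100 = R$18,638,041.60.
So DOL = total CM / EBIT = R$27,981,141.60 / R$18,638,041.60 = 1.5013.

1.50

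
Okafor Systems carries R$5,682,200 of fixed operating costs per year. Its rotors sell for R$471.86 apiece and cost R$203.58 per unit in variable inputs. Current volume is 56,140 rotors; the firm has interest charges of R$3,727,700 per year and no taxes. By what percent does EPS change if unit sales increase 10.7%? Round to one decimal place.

+28.5%

Contribution at this volume is 56,140 × R$268.28 = R$15,061,239.20.
EBIT = R$15,061,239.20 − R$5,682,200 = R$9,379,039.20.
After interest of R$3,727,700.00, pre-tax earnings = R$5,651,339.20.
Degree of combined leverage = contribution ÷ (EBIT − I) = R$15,061,239.20 ÷ R$5,651,339.20 = 2.6651.
EPS therefore changes by 2.6651 × (+10.7%) = +28.5%.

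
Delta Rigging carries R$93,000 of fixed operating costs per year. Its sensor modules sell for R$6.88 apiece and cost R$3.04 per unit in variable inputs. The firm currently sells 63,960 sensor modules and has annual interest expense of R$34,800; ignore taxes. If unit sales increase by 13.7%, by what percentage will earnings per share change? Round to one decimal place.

+28.6%

At 63,960 units, contribution = 63,960 × R$3.84 = R$245,606.40.
Subtracting fixed costs: EBIT = R$245,606.40 − R$93,000 = R$152,606.40.
Interest = R$34,800.00, so EBIT − I = R$117,806.40.
DCL = total CM / (EBIT − I) = R$245,606.40 / R$117,806.40 = 2.0848.
%ΔEPS = DCL × %ΔSales = 2.0848 × +13.7% = +28.6%.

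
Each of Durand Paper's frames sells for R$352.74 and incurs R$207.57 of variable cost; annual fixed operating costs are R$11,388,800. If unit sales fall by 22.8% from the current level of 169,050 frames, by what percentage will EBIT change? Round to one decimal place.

-42.5%

Contribution at this volume is 169,050 × R$145.17 = R$24,540,988.50.
Subtracting fixed costs: EBIT = R$24,540,988.50 − R$11,388,800 = R$13,152,188.50.
Degree of operating leverage = R$24,540,988.50 / R$13,152,188.50 = 1.8659.
%ΔEBIT = DOL × %ΔSales = 1.8659 × -22.8% = -42.5%.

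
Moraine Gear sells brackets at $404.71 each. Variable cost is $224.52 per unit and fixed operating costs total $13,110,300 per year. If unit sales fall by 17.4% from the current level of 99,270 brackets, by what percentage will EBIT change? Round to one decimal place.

-65.2%

Contribution at this volume is 99,270 × $180.19 = $17,887,461.30.
Subtracting fixed costs: EBIT = $17,887,461.30 − $13,110,300 = $4,777,161.30.
Degree of operating leverage = $17,887,461.30 / $4,777,161.30 = 3.7444.
Operating income changes by 3.7444 × -17.4% = -65.2%.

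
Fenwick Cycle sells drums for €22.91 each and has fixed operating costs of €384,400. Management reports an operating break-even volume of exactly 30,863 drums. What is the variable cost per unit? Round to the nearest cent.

€10.45

At break-even, FC = Q × (P − VC), so P − VC = €384,400 ÷ 30,863 = €12.4550.
Hence VC = price − CM = €22.91 − €12.4550 = €10.45.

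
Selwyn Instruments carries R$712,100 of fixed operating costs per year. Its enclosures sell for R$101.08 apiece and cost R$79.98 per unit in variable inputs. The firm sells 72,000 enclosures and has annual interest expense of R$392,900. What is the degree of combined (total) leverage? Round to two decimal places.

3.67

Total contribution margin = 72,000 × R$21.10 = R$1,519,200.00.
Operating income = contribution − fixed costs = R$1,519,200.00 − R$712,100 = R$807,100.00. Interest = R$392,900.00.
DOL = R$1,519,200.00 ÷ R$807,100.00 = 1.8823; DFL = R$807,100.00 ÷ R$414,200.00 = 1.9486.
Combined leverage = 1.8823 × 1.9486 = 3.6678.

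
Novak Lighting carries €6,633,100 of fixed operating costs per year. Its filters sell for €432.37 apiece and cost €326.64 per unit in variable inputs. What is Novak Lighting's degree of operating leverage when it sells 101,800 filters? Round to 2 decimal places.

2.61

Contribution at this volume is 101,800 × €105.73 = €10,763,314.00.
EBIT = €10,763,314.00 − €6,633,100 = €4,130,214.00.
DOL = contribution ÷ EBIT = €10,763,314.00 ÷ €4,130,214.00 = 2.6060.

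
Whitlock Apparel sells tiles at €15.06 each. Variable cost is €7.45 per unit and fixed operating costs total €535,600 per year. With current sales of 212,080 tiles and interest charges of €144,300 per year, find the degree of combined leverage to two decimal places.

Total contribution margin = 212,080 × €7.61 = €1,613,928.80.
Operating income = contribution − fixed costs = €1,613,928.80 − €535,600 = €1,078,328.80. Interest = €144,300.00.
DOL = €1,613,928.80 ÷ €1,078,328.80 = 1.4967; DFL = €1,078,328.80 ÷ €934,028.80 = 1.1545.
Combined leverage = 1.4967 × 1.1545 = 1.7279.

1.73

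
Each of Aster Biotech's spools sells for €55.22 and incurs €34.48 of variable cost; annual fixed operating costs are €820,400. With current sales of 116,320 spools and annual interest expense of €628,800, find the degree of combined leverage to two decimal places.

2.50

Contribution at this volume is 116,320 × €20.74 = €2,412,476.80.
EBIT = €2,412,476.80 − €820,400 = €1,592,076.80. Interest = €628,800.00.
DOL = €2,412,476.80 ÷ €1,592,076.80 = 1.5153; DFL = €1,592,076.80 ÷ €963,276.80 = 1.6528.
DCL = DOL × DFL = 1.5153 × 1.6528 = 2.5045.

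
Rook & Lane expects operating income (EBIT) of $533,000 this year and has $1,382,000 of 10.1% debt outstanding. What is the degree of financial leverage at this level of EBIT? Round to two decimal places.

Interest = $139,582.00.
DFL = EBIT ÷ (EBIT − I) = $533,000 ÷ ($533,000 − $139,582.00) = $533,000 ÷ $393,418.00 = 1.3548.

1.35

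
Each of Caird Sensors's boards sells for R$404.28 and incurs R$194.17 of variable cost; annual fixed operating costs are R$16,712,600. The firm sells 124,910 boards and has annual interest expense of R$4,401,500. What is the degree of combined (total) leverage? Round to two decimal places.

Contribution at this volume is 124,910 × R$210.11 = R$26,244,840.10.
Operating income = contribution − fixed costs = R$26,244,840.10 − R$16,712,600 = R$9,532,240.10. Interest = R$4,401,500.00, so EBIT − I = R$5,130,740.10.
Degree of total leverage = total CM / (EBIT − interest) = R$26,244,840.10 / R$5,130,740.10 = 5.1152.

5.12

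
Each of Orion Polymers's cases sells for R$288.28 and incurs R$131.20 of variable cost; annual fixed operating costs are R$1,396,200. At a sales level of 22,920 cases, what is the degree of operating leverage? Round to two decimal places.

Total contribution margin = 22,920 × R$157.08 = R$3,600,273.60.
Operating income = contribution − fixed costs = R$3,600,273.60 − R$1,396,200 = R$2,204,073.60.
So DOL = total CM / EBIT = R$3,600,273.60 / R$2,204,073.60 = 1.6335.

1.63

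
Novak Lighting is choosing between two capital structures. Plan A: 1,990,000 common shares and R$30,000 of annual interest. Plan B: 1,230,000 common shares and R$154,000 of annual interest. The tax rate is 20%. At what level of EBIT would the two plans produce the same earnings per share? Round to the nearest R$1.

R$354,684

Set EPS_A = EPS_B: (EBIT − R$30,000)(1 − 0.20) ÷ 1,990,000 = (EBIT − R$154,000)(1 − 0.20) ÷ 1,230,000.
The (1 − t) factor cancels: (EBIT − 30,000) × 1,230,000 = (EBIT − 154,000) × 1,990,000.
EBIT × (1,990,000 − 1,230,000) = 154,000 × 1,990,000 − 30,000 × 1,230,000 = 269,560,000,000, so EBIT = 269,560,000,000 ÷ 760,000 = 354,684.21.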